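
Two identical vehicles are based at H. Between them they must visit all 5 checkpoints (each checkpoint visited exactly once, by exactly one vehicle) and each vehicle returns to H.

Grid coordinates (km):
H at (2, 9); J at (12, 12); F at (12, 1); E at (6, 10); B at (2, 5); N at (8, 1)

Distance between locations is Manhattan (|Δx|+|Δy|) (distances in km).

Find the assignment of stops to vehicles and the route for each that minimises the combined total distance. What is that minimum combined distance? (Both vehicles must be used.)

Try each way of splitting the stops between the two vehicles (each non-empty) and, for each split, find the best tour for each vehicle:
  {J} + {F, E, B, N}: 26 + 38 = 64
  {F} + {J, E, B, N}: 36 + 42 = 78
  {J, F} + {E, B, N}: 42 + 30 = 72
  {E} + {J, F, B, N}: 10 + 42 = 52
  {J, E} + {F, B, N}: 26 + 36 = 62
  {F, E} + {J, B, N}: 38 + 42 = 80
  … (15 splits in total)
  {B} + {J, F, E, N}: 8 + 42 = 50  ← best
Best: vehicle 1 H → B → H = 8; vehicle 2 H → E → J → F → N → H = 42; combined 50.

50 km — the smallest possible combined total.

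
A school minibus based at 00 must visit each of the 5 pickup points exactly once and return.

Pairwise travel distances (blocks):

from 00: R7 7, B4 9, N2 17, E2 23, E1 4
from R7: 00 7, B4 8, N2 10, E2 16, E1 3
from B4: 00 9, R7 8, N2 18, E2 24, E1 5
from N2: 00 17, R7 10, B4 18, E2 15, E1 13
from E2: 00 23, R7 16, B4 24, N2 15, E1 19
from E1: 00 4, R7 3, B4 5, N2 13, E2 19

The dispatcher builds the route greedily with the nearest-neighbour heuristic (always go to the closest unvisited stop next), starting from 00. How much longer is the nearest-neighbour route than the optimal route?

00: E1=4, R7=7, B4=9, N2=17, E2=23 ⇒ E1
E1: R7=3, B4=5, N2=13, E2=19 ⇒ R7
R7: B4=8, N2=10, E2=16 ⇒ B4
B4: N2=18, E2=24 ⇒ N2
N2: E2=15 ⇒ E2
NN route 00 → E1 → R7 → B4 → N2 → E2 → 00 costs 71.
Optimal: 00 → R7 → N2 → E2 → B4 → E1 → 00 costs 65 (by enumerating all 60 distinct tours).
Excess = 71 − 65 = 6.

Excess over optimum: 6 blocks.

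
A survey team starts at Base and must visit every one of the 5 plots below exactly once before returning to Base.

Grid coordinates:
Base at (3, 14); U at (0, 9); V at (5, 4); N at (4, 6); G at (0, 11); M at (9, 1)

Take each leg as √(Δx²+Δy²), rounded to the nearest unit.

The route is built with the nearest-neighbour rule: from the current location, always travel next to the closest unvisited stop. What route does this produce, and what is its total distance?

From Base: distances to unvisited — G=4, U=6, N=8, V=10, M=14. Nearest is G (4).
From G: distances to unvisited — U=2, N=6, V=9, M=13. Nearest is U (2).
From U: distances to unvisited — N=5, V=7, M=12. Nearest is N (5).
From N: distances to unvisited — V=2, M=7. Nearest is V (2).
From V: distances to unvisited — M=5. Nearest is M (5).
Return M→Base: 14.
Total = 4 + 2 + 5 + 2 + 5 + 14 = 32.

Nearest-neighbour total = 32; route Base → G → U → N → V → M → Base.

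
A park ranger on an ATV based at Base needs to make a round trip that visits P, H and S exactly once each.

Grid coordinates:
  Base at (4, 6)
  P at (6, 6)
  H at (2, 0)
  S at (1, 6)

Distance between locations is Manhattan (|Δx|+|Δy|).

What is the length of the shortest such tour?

22 — the shortest possible round trip.

With 3 stops there are 3!/2 = 3 distinct round trips (a route and its reverse cost the same).
Base - P - H - S - Base: 2+10+7+3 = 22
Base - P - S - H - Base: 2+5+7+8 = 22
Base - H - P - S - Base: 8+10+5+3 = 26
The minimum is 22.
One optimal route: Base → P → H → S → Base (or its reverse).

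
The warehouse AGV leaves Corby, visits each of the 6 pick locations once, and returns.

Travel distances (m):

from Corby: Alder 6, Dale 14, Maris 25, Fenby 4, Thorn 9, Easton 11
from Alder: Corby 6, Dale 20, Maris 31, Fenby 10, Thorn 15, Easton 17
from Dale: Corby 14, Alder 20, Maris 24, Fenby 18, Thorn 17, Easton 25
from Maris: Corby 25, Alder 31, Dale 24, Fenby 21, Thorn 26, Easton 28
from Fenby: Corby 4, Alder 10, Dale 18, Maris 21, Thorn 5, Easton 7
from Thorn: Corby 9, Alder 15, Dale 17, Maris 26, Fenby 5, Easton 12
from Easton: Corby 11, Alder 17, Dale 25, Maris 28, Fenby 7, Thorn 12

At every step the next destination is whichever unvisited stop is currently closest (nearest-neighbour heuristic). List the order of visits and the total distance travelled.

From Corby: distances to unvisited — Fenby=4, Alder=6, Thorn=9, Easton=11, Dale=14, Maris=25. Nearest is Fenby (4).
From Fenby: distances to unvisited — Thorn=5, Easton=7, Alder=10, Dale=18, Maris=21. Nearest is Thorn (5).
From Thorn: distances to unvisited — Easton=12, Alder=15, Dale=17, Maris=26. Nearest is Easton (12).
From Easton: distances to unvisited — Alder=17, Dale=25, Maris=28. Nearest is Alder (17).
From Alder: distances to unvisited — Dale=20, Maris=31. Nearest is Dale (20).
From Dale: distances to unvisited — Maris=24. Nearest is Maris (24).
Return Maris→Corby: 25.
Total = 4 + 5 + 12 + 17 + 20 + 24 + 25 = 107.

107 m along Corby → Fenby → Thorn → Easton → Alder → Dale → Maris → Corby.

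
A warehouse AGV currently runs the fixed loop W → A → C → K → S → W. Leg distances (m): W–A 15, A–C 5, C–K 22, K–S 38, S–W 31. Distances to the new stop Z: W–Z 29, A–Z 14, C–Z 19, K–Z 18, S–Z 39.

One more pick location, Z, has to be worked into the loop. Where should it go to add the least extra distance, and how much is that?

Insertion cost between consecutive stops i–j is d(i,Z) + d(Z,j) − d(i,j):
  between W and A: 29 + 14 − 15 = 28
  between A and C: 14 + 19 − 5 = 28
  between C and K: 19 + 18 − 22 = 15
  between K and S: 18 + 39 − 38 = 19
  between S and W: 39 + 29 − 31 = 37
Cheapest insertion is between C and K, adding 15.
New total = 111 + 15 = 126.

Minimum extra distance: 15 m, inserting Z between C and K.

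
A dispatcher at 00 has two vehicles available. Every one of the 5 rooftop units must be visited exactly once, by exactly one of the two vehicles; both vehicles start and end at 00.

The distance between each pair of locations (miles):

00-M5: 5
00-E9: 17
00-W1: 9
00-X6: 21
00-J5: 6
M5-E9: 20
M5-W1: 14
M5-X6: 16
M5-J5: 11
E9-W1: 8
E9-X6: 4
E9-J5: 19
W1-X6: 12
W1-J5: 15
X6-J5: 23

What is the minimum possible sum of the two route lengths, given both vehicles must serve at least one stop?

Minimum combined distance: 54 miles.

Check every non-empty split of the stops between the two vehicles; for each half take its own optimal tour:
  {M5} + {E9, W1, X6, J5}: 10 + 50 = 60
  {E9} + {M5, W1, X6, J5}: 34 + 54 = 88
  {M5, E9} + {W1, X6, J5}: 42 + 50 = 92
  {W1} + {M5, E9, X6, J5}: 18 + 50 = 68
  {M5, W1} + {E9, X6, J5}: 28 + 50 = 78
  {E9, W1} + {M5, X6, J5}: 34 + 50 = 84
  … (15 splits in total)
  {M5, E9, W1, X6} + {J5}: 42 + 12 = 54  ← best
Best: vehicle 1 00 → M5 → X6 → E9 → W1 → 00 = 42; vehicle 2 00 → J5 → 00 = 12; combined 54.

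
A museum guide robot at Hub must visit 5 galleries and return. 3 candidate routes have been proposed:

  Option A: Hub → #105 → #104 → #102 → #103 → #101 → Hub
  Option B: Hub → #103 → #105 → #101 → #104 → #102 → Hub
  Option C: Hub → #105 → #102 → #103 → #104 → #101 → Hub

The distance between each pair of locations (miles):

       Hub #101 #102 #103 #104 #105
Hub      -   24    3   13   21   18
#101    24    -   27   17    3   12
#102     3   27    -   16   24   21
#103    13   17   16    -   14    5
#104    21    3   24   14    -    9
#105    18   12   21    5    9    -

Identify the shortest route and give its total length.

60 miles — Option B is the shortest.

Option A: 18 + 9 + 24 + 16 + 17 + 24 = 108
Option B: 13 + 5 + 12 + 3 + 24 + 3 = 60
Option C: 18 + 21 + 16 + 14 + 3 + 24 = 96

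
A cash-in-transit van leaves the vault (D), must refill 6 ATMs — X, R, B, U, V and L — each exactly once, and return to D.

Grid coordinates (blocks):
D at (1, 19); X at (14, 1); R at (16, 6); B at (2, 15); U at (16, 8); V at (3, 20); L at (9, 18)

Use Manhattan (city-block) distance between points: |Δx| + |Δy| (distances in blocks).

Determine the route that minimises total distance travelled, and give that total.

Minimum total distance: 68 blocks.

D→X→R→B→U→V→L→D: 31+7+23+21+25+8+9 = 124
D→X→R→B→U→L→V→D: 31+7+23+21+17+8+3 = 110
D→X→R→B→V→U→L→D: 31+7+23+6+25+17+9 = 118
D→X→R→B→V→L→U→D: 31+7+23+6+8+17+26 = 118
D→X→R→B→L→U→V→D: 31+7+23+10+17+25+3 = 116
D→X→R→B→L→V→U→D: 31+7+23+10+8+25+26 = 130
D→X→R→U→B→V→L→D: 31+7+2+21+6+8+9 = 84
D→X→R→U→B→L→V→D: 31+7+2+21+10+8+3 = 82
… (352 more)
D→B→X→R→U→L→V→D: 5+26+7+2+17+8+3 = 68  ← best
The minimum is 68.
One optimal route: D → B → X → R → U → L → V → D (or its reverse).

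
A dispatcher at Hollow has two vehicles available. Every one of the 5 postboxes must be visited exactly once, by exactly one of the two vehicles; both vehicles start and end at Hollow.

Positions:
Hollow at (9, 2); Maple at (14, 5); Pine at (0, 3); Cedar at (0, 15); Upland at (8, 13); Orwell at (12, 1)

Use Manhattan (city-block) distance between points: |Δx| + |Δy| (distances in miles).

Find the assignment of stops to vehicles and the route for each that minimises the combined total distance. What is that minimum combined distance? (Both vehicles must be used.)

62 miles — the smallest possible combined total.

There are 2^4 − 1 = 15 ways to divide the 5 stops into two non-empty groups. For each, the best each vehicle can do is its own shortest tour through its group:
  {Maple} + {Pine, Cedar, Upland, Orwell}: 16 + 52 = 68
  {Pine} + {Maple, Cedar, Upland, Orwell}: 20 + 56 = 76
  {Maple, Pine} + {Cedar, Upland, Orwell}: 34 + 52 = 86
  {Cedar} + {Maple, Pine, Upland, Orwell}: 44 + 52 = 96
  {Maple, Cedar} + {Pine, Upland, Orwell}: 54 + 48 = 102
  {Pine, Cedar} + {Maple, Upland, Orwell}: 44 + 36 = 80
  … (15 splits in total)
  {Pine, Cedar, Upland} + {Maple, Orwell}: 44 + 18 = 62  ← best
Best: vehicle 1 Hollow → Pine → Cedar → Upland → Hollow = 44; vehicle 2 Hollow → Maple → Orwell → Hollow = 18; combined 62.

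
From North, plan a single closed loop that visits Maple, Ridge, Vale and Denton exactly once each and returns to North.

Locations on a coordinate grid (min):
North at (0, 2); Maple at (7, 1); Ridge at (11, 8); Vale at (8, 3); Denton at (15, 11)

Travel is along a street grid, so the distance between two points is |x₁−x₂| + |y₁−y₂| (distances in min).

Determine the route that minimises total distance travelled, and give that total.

There are 12 distinct closed tours to check (reversals are equivalent).
North - Maple - Ridge - Vale - Denton - North: 8+11+8+15+24 = 66
North - Maple - Ridge - Denton - Vale - North: 8+11+7+15+9 = 50
North - Maple - Vale - Ridge - Denton - North: 8+3+8+7+24 = 50
North - Maple - Vale - Denton - Ridge - North: 8+3+15+7+17 = 50
North - Maple - Denton - Ridge - Vale - North: 8+18+7+8+9 = 50
North - Maple - Denton - Vale - Ridge - North: 8+18+15+8+17 = 66
North - Ridge - Maple - Vale - Denton - North: 17+11+3+15+24 = 70
North - Ridge - Maple - Denton - Vale - North: 17+11+18+15+9 = 70
North - Ridge - Vale - Maple - Denton - North: 17+8+3+18+24 = 70
North - Ridge - Denton - Maple - Vale - North: 17+7+18+3+9 = 54
North - Vale - Maple - Ridge - Denton - North: 9+3+11+7+24 = 54
North - Vale - Ridge - Maple - Denton - North: 9+8+11+18+24 = 70
The minimum is 50.
One optimal route: North → Maple → Ridge → Denton → Vale → North (or its reverse).

Shortest round trip = 50 min.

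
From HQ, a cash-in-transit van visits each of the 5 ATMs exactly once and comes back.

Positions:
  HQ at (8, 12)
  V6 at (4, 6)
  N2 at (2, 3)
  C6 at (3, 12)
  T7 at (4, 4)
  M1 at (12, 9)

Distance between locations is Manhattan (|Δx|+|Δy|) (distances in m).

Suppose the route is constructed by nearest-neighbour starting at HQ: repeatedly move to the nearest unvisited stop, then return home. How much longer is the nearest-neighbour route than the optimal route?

HQ: C6=5, M1=7, V6=10, T7=12, N2=15 ⇒ C6
C6: V6=7, T7=9, N2=10, M1=12 ⇒ V6
V6: T7=2, N2=5, M1=11 ⇒ T7
T7: N2=3, M1=13 ⇒ N2
N2: M1=16 ⇒ M1
NN route HQ → C6 → V6 → T7 → N2 → M1 → HQ costs 40.
Optimal: HQ → C6 → N2 → T7 → V6 → M1 → HQ costs 38 (by enumerating all 60 distinct tours).
Excess = 40 − 38 = 2.

The nearest-neighbour route is 2 m longer than optimal.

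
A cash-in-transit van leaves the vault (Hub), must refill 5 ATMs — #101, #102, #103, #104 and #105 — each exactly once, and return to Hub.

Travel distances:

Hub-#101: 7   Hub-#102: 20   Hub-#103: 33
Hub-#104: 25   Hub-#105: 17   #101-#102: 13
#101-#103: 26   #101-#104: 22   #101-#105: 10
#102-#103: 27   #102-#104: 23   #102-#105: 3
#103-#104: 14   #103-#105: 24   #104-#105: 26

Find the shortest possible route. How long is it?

86 — the shortest possible round trip.

With 5 stops there are 5!/2 = 60 distinct round trips (a route and its reverse cost the same).
Hub→#101→#102→#103→#104→#105→Hub: 7+13+27+14+26+17 = 104
Hub→#101→#102→#103→#105→#104→Hub: 7+13+27+24+26+25 = 122
Hub→#101→#102→#104→#103→#105→Hub: 7+13+23+14+24+17 = 98
Hub→#101→#102→#104→#105→#103→Hub: 7+13+23+26+24+33 = 126
Hub→#101→#102→#105→#103→#104→Hub: 7+13+3+24+14+25 = 86
Hub→#101→#102→#105→#104→#103→Hub: 7+13+3+26+14+33 = 96
Hub→#101→#103→#102→#104→#105→Hub: 7+26+27+23+26+17 = 126
Hub→#101→#103→#102→#105→#104→Hub: 7+26+27+3+26+25 = 114
Hub→#101→#103→#104→#102→#105→Hub: 7+26+14+23+3+17 = 90
Hub→#101→#103→#104→#105→#102→Hub: 7+26+14+26+3+20 = 96
Hub→#101→#103→#105→#102→#104→Hub: 7+26+24+3+23+25 = 108
Hub→#101→#103→#105→#104→#102→Hub: 7+26+24+26+23+20 = 126
Hub→#101→#104→#102→#103→#105→Hub: 7+22+23+27+24+17 = 120
Hub→#101→#104→#102→#105→#103→Hub: 7+22+23+3+24+33 = 112
… (46 more)
The minimum is 86.
One optimal route: Hub → #101 → #102 → #105 → #103 → #104 → Hub (or its reverse).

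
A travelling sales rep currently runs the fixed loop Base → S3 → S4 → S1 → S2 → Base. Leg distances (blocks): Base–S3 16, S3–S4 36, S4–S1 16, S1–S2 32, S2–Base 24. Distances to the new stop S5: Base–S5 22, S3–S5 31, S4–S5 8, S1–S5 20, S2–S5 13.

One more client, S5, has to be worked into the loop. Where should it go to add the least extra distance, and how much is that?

Insertion cost between consecutive stops i–j is d(i,S5) + d(S5,j) − d(i,j):
  between Base and S3: 22 + 31 − 16 = 37
  between S3 and S4: 31 + 8 − 36 = 3
  between S4 and S1: 8 + 20 − 16 = 12
  between S1 and S2: 20 + 13 − 32 = 1
  between S2 and Base: 13 + 22 − 24 = 11
Cheapest insertion is between S1 and S2, adding 1.
New total = 124 + 1 = 125.

Minimum extra distance: 1 blocks, inserting S5 between S1 and S2.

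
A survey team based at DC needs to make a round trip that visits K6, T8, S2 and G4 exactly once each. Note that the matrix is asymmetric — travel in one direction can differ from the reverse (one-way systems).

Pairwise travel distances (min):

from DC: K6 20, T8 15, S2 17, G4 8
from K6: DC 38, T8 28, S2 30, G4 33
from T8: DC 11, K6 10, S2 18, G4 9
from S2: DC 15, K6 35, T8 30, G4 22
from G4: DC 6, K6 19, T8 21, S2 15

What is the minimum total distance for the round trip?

DC→K6→T8→S2→G4→DC: 20+28+18+22+6 = 94
DC→K6→T8→G4→S2→DC: 20+28+9+15+15 = 87
DC→K6→S2→T8→G4→DC: 20+30+30+9+6 = 95
DC→K6→S2→G4→T8→DC: 20+30+22+21+11 = 104
DC→K6→G4→T8→S2→DC: 20+33+21+18+15 = 107
DC→K6→G4→S2→T8→DC: 20+33+15+30+11 = 109
DC→T8→K6→S2→G4→DC: 15+10+30+22+6 = 83
DC→T8→K6→G4→S2→DC: 15+10+33+15+15 = 88
DC→T8→S2→K6→G4→DC: 15+18+35+33+6 = 107
DC→T8→S2→G4→K6→DC: 15+18+22+19+38 = 112
DC→T8→G4→K6→S2→DC: 15+9+19+30+15 = 88
DC→T8→G4→S2→K6→DC: 15+9+15+35+38 = 112
DC→S2→K6→T8→G4→DC: 17+35+28+9+6 = 95
DC→S2→K6→G4→T8→DC: 17+35+33+21+11 = 117
… (10 more)
The minimum is 83.
One optimal route: DC → T8 → K6 → S2 → G4 → DC.

Minimum total distance: 83 min.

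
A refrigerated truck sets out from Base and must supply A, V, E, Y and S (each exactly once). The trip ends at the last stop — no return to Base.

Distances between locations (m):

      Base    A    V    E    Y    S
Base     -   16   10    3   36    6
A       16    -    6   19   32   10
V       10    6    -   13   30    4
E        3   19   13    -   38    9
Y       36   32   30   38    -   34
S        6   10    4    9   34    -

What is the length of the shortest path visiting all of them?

There are 5! = 120 possible orderings.
Base→A→V→E→Y→S: 16+6+13+38+34 = 107
Base→A→V→E→S→Y: 16+6+13+9+34 = 78
Base→A→V→Y→E→S: 16+6+30+38+9 = 99
Base→A→V→Y→S→E: 16+6+30+34+9 = 95
Base→A→V→S→E→Y: 16+6+4+9+38 = 73
Base→A→V→S→Y→E: 16+6+4+34+38 = 98
Base→A→E→V→Y→S: 16+19+13+30+34 = 112
Base→A→E→V→S→Y: 16+19+13+4+34 = 86
Base→A→E→Y→V→S: 16+19+38+30+4 = 107
Base→A→E→Y→S→V: 16+19+38+34+4 = 111
Base→A→E→S→V→Y: 16+19+9+4+30 = 78
Base→A→E→S→Y→V: 16+19+9+34+30 = 108
Base→A→Y→V→E→S: 16+32+30+13+9 = 100
Base→A→Y→V→S→E: 16+32+30+4+9 = 91
… (106 more)
Base→E→S→V→A→Y: 3+9+4+6+32 = 54  ← best
The minimum is 54.
One shortest path: Base → E → S → V → A → Y.

Shortest open route: 54 m.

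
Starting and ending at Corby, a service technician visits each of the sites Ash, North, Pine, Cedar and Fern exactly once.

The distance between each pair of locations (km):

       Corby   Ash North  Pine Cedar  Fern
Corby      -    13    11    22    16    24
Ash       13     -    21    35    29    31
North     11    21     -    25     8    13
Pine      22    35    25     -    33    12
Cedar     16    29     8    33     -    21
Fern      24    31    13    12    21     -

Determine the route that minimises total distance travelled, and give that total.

Minimum total distance: 97 km.

There are 60 distinct closed tours to check (reversals are equivalent).
Corby→Ash→North→Pine→Cedar→Fern→Corby: 13+21+25+33+21+24 = 137
Corby→Ash→North→Pine→Fern→Cedar→Corby: 13+21+25+12+21+16 = 108
Corby→Ash→North→Cedar→Pine→Fern→Corby: 13+21+8+33+12+24 = 111
Corby→Ash→North→Cedar→Fern→Pine→Corby: 13+21+8+21+12+22 = 97
Corby→Ash→North→Fern→Pine→Cedar→Corby: 13+21+13+12+33+16 = 108
Corby→Ash→North→Fern→Cedar→Pine→Corby: 13+21+13+21+33+22 = 123
Corby→Ash→Pine→North→Cedar→Fern→Corby: 13+35+25+8+21+24 = 126
Corby→Ash→Pine→North→Fern→Cedar→Corby: 13+35+25+13+21+16 = 123
Corby→Ash→Pine→Cedar→North→Fern→Corby: 13+35+33+8+13+24 = 126
Corby→Ash→Pine→Cedar→Fern→North→Corby: 13+35+33+21+13+11 = 126
Corby→Ash→Pine→Fern→North→Cedar→Corby: 13+35+12+13+8+16 = 97
Corby→Ash→Pine→Fern→Cedar→North→Corby: 13+35+12+21+8+11 = 100
Corby→Ash→Cedar→North→Pine→Fern→Corby: 13+29+8+25+12+24 = 111
Corby→Ash→Cedar→North→Fern→Pine→Corby: 13+29+8+13+12+22 = 97
… (46 more)
The minimum is 97.
One optimal route: Corby → Ash → North → Cedar → Fern → Pine → Corby (or its reverse).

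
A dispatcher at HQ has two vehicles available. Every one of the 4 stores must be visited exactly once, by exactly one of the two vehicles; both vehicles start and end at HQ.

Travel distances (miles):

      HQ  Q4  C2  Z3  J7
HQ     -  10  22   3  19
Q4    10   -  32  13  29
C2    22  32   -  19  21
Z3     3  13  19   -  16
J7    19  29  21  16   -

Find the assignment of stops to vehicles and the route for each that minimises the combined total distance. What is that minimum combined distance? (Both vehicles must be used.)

82 miles — the smallest possible combined total.

There are 2^3 − 1 = 7 ways to divide the 4 stops into two non-empty groups. For each, the best each vehicle can do is its own shortest tour through its group:
  {Q4} + {C2, Z3, J7}: 20 + 62 = 82
  {C2} + {Q4, Z3, J7}: 44 + 58 = 102
  {Q4, C2} + {Z3, J7}: 64 + 38 = 102
  {Z3} + {Q4, C2, J7}: 6 + 82 = 88
  {Q4, Z3} + {C2, J7}: 26 + 62 = 88
  {C2, Z3} + {Q4, J7}: 44 + 58 = 102
  … (7 splits in total)
Best: vehicle 1 HQ → Q4 → HQ = 20; vehicle 2 HQ → C2 → J7 → Z3 → HQ = 62; combined 82.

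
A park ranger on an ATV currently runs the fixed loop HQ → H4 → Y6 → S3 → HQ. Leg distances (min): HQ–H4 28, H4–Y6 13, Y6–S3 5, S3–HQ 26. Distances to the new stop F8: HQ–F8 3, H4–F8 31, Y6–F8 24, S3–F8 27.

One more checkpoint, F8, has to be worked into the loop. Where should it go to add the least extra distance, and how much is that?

Insertion cost between consecutive stops i–j is d(i,F8) + d(F8,j) − d(i,j):
  between HQ and H4: 3 + 31 − 28 = 6
  between H4 and Y6: 31 + 24 − 13 = 42
  between Y6 and S3: 24 + 27 − 5 = 46
  between S3 and HQ: 27 + 3 − 26 = 4
Cheapest insertion is between S3 and HQ, adding 4.
New total = 72 + 4 = 76.

+4 min — insert F8 between S3 and HQ.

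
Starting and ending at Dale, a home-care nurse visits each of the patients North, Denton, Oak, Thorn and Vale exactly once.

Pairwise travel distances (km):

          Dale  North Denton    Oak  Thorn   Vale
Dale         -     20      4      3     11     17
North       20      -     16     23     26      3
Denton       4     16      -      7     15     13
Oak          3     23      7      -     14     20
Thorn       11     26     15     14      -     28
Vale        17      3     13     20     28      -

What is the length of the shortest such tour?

63 km — the shortest possible round trip.

With 5 stops there are 5!/2 = 60 distinct round trips (a route and its reverse cost the same).
Dale-North-Denton-Oak-Thorn-Vale-Dale: 20+16+7+14+28+17 = 102
Dale-North-Denton-Oak-Vale-Thorn-Dale: 20+16+7+20+28+11 = 102
Dale-North-Denton-Thorn-Oak-Vale-Dale: 20+16+15+14+20+17 = 102
Dale-North-Denton-Thorn-Vale-Oak-Dale: 20+16+15+28+20+3 = 102
Dale-North-Denton-Vale-Oak-Thorn-Dale: 20+16+13+20+14+11 = 94
Dale-North-Denton-Vale-Thorn-Oak-Dale: 20+16+13+28+14+3 = 94
Dale-North-Oak-Denton-Thorn-Vale-Dale: 20+23+7+15+28+17 = 110
Dale-North-Oak-Denton-Vale-Thorn-Dale: 20+23+7+13+28+11 = 102
Dale-North-Oak-Thorn-Denton-Vale-Dale: 20+23+14+15+13+17 = 102
Dale-North-Oak-Thorn-Vale-Denton-Dale: 20+23+14+28+13+4 = 102
Dale-North-Oak-Vale-Denton-Thorn-Dale: 20+23+20+13+15+11 = 102
Dale-North-Oak-Vale-Thorn-Denton-Dale: 20+23+20+28+15+4 = 110
Dale-North-Thorn-Denton-Oak-Vale-Dale: 20+26+15+7+20+17 = 105
Dale-North-Thorn-Denton-Vale-Oak-Dale: 20+26+15+13+20+3 = 97
… (46 more)
Dale-Denton-Vale-North-Thorn-Oak-Dale: 4+13+3+26+14+3 = 63  ← best
The minimum is 63.
One optimal route: Dale → Denton → Vale → North → Thorn → Oak → Dale (or its reverse).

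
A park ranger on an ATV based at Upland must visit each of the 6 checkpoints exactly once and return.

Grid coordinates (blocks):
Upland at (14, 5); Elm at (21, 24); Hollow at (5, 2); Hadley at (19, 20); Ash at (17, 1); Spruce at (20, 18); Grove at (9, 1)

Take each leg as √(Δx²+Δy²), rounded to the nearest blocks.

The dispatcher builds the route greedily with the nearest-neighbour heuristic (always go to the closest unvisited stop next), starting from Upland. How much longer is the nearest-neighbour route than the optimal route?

1 blocks longer than the optimal tour.

From Upland: Ash=5, Grove=6, Hollow=9, Spruce=14, Hadley=16, Elm=20 → choose Ash (5).
From Ash: Grove=8, Hollow=12, Spruce=17, Hadley=19, Elm=23 → choose Grove (8).
From Grove: Hollow=4, Spruce=20, Hadley=21, Elm=26 → choose Hollow (4).
From Hollow: Spruce=22, Hadley=23, Elm=27 → choose Spruce (22).
From Spruce: Hadley=2, Elm=6 → choose Hadley (2).
From Hadley: Elm=4 → choose Elm (4).
NN route Upland → Ash → Grove → Hollow → Spruce → Hadley → Elm → Upland costs 65.
Optimal: Upland → Elm → Hadley → Spruce → Ash → Grove → Hollow → Upland costs 64 (by enumerating all 360 distinct tours).
Excess = 65 − 64 = 1.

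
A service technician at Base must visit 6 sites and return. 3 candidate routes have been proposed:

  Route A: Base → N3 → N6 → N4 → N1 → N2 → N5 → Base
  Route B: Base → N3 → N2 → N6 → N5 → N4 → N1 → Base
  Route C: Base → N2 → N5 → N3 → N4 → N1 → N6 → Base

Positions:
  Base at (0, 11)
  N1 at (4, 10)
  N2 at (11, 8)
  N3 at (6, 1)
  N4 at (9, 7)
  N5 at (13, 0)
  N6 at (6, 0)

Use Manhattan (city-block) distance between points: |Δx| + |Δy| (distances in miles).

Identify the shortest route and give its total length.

Shortest is Route B, total 72 miles.

Route A: 16 + 1 + 10 + 8 + 9 + 10 + 24 = 78
Route B: 16 + 12 + 13 + 7 + 11 + 8 + 5 = 72
Route C: 14 + 10 + 8 + 9 + 8 + 12 + 17 = 78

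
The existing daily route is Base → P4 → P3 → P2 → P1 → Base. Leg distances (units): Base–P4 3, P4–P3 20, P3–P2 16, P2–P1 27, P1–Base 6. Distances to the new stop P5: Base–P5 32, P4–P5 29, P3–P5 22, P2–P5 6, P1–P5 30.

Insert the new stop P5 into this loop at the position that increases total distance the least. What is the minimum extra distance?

+9 — insert P5 between P2 and P1.

Insertion cost between consecutive stops i–j is d(i,P5) + d(P5,j) − d(i,j):
  between Base and P4: 32 + 29 − 3 = 58
  between P4 and P3: 29 + 22 − 20 = 31
  between P3 and P2: 22 + 6 − 16 = 12
  between P2 and P1: 6 + 30 − 27 = 9
  between P1 and Base: 30 + 32 − 6 = 56
Cheapest insertion is between P2 and P1, adding 9.
New total = 72 + 9 = 81.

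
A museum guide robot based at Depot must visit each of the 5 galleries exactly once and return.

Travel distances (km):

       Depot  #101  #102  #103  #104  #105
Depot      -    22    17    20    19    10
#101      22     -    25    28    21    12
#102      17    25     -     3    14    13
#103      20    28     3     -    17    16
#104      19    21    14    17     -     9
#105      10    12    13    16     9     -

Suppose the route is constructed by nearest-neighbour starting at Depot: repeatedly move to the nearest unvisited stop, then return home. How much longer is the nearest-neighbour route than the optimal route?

Depot: #105=10, #102=17, #104=19, #103=20, #101=22 ⇒ #105
#105: #104=9, #101=12, #102=13, #103=16 ⇒ #104
#104: #102=14, #103=17, #101=21 ⇒ #102
#102: #103=3, #101=25 ⇒ #103
#103: #101=28 ⇒ #101
NN route Depot → #105 → #104 → #102 → #103 → #101 → Depot costs 86.
Optimal: Depot → #101 → #105 → #104 → #102 → #103 → Depot costs 80 (by enumerating all 60 distinct tours).
Excess = 86 − 80 = 6.

6 km longer than the optimal tour.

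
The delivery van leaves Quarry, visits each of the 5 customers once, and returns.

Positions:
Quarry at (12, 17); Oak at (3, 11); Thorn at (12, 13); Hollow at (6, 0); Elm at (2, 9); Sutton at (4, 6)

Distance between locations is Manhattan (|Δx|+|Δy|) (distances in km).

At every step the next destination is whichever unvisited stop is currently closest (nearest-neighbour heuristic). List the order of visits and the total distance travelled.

Nearest-neighbour total = 54 km; route Quarry → Thorn → Oak → Elm → Sutton → Hollow → Quarry.

At Quarry the remaining stops are Thorn 4, Oak 15, Elm 18, Sutton 19, Hollow 23; go to Thorn.
At Thorn the remaining stops are Oak 11, Elm 14, Sutton 15, Hollow 19; go to Oak.
At Oak the remaining stops are Elm 3, Sutton 6, Hollow 14; go to Elm.
At Elm the remaining stops are Sutton 5, Hollow 13; go to Sutton.
At Sutton the remaining stops are Hollow 8; go to Hollow.
Return Hollow→Quarry: 23.
Total = 4 + 11 + 3 + 5 + 8 + 23 = 54.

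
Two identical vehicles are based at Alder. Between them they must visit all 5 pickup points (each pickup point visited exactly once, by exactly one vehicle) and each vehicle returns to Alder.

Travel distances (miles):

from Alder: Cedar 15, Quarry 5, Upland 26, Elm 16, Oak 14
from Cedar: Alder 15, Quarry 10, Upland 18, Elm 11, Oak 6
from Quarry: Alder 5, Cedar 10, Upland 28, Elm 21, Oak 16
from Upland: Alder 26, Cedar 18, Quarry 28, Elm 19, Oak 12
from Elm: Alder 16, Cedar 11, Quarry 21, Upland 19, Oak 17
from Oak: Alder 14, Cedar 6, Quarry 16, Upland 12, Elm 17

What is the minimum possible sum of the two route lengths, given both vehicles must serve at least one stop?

There are 2^4 − 1 = 15 ways to divide the 5 stops into two non-empty groups. For each, the best each vehicle can do is its own shortest tour through its group:
  {Cedar} + {Quarry, Upland, Elm, Oak}: 30 + 68 = 98
  {Quarry} + {Cedar, Upland, Elm, Oak}: 10 + 68 = 78
  {Cedar, Quarry} + {Upland, Elm, Oak}: 30 + 61 = 91
  {Upland} + {Cedar, Quarry, Elm, Oak}: 52 + 54 = 106
  {Cedar, Upland} + {Quarry, Elm, Oak}: 59 + 54 = 113
  {Quarry, Upland} + {Cedar, Elm, Oak}: 59 + 47 = 106
  … (15 splits in total)
Best: vehicle 1 Alder → Quarry → Alder = 10; vehicle 2 Alder → Cedar → Oak → Upland → Elm → Alder = 68; combined 78.

78 miles — the smallest possible combined total.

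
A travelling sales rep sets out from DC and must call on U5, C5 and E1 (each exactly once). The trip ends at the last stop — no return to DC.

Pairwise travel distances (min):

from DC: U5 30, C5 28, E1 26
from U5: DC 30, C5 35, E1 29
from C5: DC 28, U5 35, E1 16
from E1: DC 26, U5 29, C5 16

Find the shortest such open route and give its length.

There are 3! = 6 possible orderings.
DC → U5 → C5 → E1: 30+35+16 = 81
DC → U5 → E1 → C5: 30+29+16 = 75
DC → C5 → U5 → E1: 28+35+29 = 92
DC → C5 → E1 → U5: 28+16+29 = 73
DC → E1 → U5 → C5: 26+29+35 = 90
DC → E1 → C5 → U5: 26+16+35 = 77
The minimum is 73.
One shortest path: DC → C5 → E1 → U5.

Minimum one-way distance = 73 min.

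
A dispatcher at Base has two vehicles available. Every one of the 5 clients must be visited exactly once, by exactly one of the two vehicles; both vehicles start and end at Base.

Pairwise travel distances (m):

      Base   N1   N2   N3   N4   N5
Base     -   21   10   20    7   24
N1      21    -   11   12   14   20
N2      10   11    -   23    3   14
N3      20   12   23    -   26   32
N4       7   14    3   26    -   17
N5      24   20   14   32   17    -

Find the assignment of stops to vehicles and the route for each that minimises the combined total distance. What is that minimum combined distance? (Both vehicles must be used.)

90 m — the smallest possible combined total.

Check every non-empty split of the stops between the two vehicles; for each half take its own optimal tour:
  {N1} + {N2, N3, N4, N5}: 42 + 76 = 118
  {N2} + {N1, N3, N4, N5}: 20 + 76 = 96
  {N1, N2} + {N3, N4, N5}: 42 + 76 = 118
  {N3} + {N1, N2, N4, N5}: 40 + 65 = 105
  {N1, N3} + {N2, N4, N5}: 53 + 48 = 101
  {N2, N3} + {N1, N4, N5}: 53 + 65 = 118
  … (15 splits in total)
  {N4} + {N1, N2, N3, N5}: 14 + 76 = 90  ← best
Best: vehicle 1 Base → N4 → Base = 14; vehicle 2 Base → N2 → N5 → N1 → N3 → Base = 76; combined 90.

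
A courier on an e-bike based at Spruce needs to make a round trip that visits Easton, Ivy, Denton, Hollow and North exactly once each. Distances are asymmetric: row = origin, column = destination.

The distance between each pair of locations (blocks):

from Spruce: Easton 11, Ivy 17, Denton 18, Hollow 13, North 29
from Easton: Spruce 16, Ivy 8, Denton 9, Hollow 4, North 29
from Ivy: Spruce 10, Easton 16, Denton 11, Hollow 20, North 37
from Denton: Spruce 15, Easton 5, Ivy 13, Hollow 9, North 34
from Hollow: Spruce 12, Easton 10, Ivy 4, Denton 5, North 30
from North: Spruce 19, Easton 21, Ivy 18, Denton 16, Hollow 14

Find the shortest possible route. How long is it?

Spruce - Easton - Ivy - Denton - Hollow - North - Spruce: 11+8+11+9+30+19 = 88
Spruce - Easton - Ivy - Denton - North - Hollow - Spruce: 11+8+11+34+14+12 = 90
Spruce - Easton - Ivy - Hollow - Denton - North - Spruce: 11+8+20+5+34+19 = 97
Spruce - Easton - Ivy - Hollow - North - Denton - Spruce: 11+8+20+30+16+15 = 100
Spruce - Easton - Ivy - North - Denton - Hollow - Spruce: 11+8+37+16+9+12 = 93
Spruce - Easton - Ivy - North - Hollow - Denton - Spruce: 11+8+37+14+5+15 = 90
Spruce - Easton - Denton - Ivy - Hollow - North - Spruce: 11+9+13+20+30+19 = 102
Spruce - Easton - Denton - Ivy - North - Hollow - Spruce: 11+9+13+37+14+12 = 96
Spruce - Easton - Denton - Hollow - Ivy - North - Spruce: 11+9+9+4+37+19 = 89
Spruce - Easton - Denton - Hollow - North - Ivy - Spruce: 11+9+9+30+18+10 = 87
Spruce - Easton - Denton - North - Ivy - Hollow - Spruce: 11+9+34+18+20+12 = 104
Spruce - Easton - Denton - North - Hollow - Ivy - Spruce: 11+9+34+14+4+10 = 82
Spruce - Easton - Hollow - Ivy - Denton - North - Spruce: 11+4+4+11+34+19 = 83
Spruce - Easton - Hollow - Ivy - North - Denton - Spruce: 11+4+4+37+16+15 = 87
… (106 more)
Spruce - North - Denton - Easton - Hollow - Ivy - Spruce: 29+16+5+4+4+10 = 68  ← best
The minimum is 68.
One optimal route: Spruce → North → Denton → Easton → Hollow → Ivy → Spruce.

68 blocks — the shortest possible round trip.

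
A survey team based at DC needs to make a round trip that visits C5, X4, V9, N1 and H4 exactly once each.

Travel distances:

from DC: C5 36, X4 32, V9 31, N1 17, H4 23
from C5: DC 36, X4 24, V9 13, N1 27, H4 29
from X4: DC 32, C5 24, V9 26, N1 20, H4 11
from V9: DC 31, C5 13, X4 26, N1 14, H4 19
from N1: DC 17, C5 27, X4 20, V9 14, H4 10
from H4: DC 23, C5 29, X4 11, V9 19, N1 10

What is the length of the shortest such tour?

With 5 stops there are 5!/2 = 60 distinct round trips (a route and its reverse cost the same).
DC → C5 → X4 → V9 → N1 → H4 → DC: 36+24+26+14+10+23 = 133
DC → C5 → X4 → V9 → H4 → N1 → DC: 36+24+26+19+10+17 = 132
DC → C5 → X4 → N1 → V9 → H4 → DC: 36+24+20+14+19+23 = 136
DC → C5 → X4 → N1 → H4 → V9 → DC: 36+24+20+10+19+31 = 140
DC → C5 → X4 → H4 → V9 → N1 → DC: 36+24+11+19+14+17 = 121
DC → C5 → X4 → H4 → N1 → V9 → DC: 36+24+11+10+14+31 = 126
DC → C5 → V9 → X4 → N1 → H4 → DC: 36+13+26+20+10+23 = 128
DC → C5 → V9 → X4 → H4 → N1 → DC: 36+13+26+11+10+17 = 113
DC → C5 → V9 → N1 → X4 → H4 → DC: 36+13+14+20+11+23 = 117
DC → C5 → V9 → N1 → H4 → X4 → DC: 36+13+14+10+11+32 = 116
DC → C5 → V9 → H4 → X4 → N1 → DC: 36+13+19+11+20+17 = 116
DC → C5 → V9 → H4 → N1 → X4 → DC: 36+13+19+10+20+32 = 130
DC → C5 → N1 → X4 → V9 → H4 → DC: 36+27+20+26+19+23 = 151
DC → C5 → N1 → X4 → H4 → V9 → DC: 36+27+20+11+19+31 = 144
… (46 more)
DC → N1 → V9 → C5 → X4 → H4 → DC: 17+14+13+24+11+23 = 102  ← best
The minimum is 102.
One optimal route: DC → N1 → V9 → C5 → X4 → H4 → DC (or its reverse).

Shortest round trip = 102.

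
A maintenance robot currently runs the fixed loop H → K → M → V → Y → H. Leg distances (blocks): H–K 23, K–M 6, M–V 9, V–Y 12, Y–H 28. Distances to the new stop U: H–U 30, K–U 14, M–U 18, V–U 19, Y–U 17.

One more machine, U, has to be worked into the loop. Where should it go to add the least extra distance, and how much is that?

Insertion cost between consecutive stops i–j is d(i,U) + d(U,j) − d(i,j):
  between H and K: 30 + 14 − 23 = 21
  between K and M: 14 + 18 − 6 = 26
  between M and V: 18 + 19 − 9 = 28
  between V and Y: 19 + 17 − 12 = 24
  between Y and H: 17 + 30 − 28 = 19
Cheapest insertion is between Y and H, adding 19.
New total = 78 + 19 = 97.

+19 blocks — insert U between Y and H.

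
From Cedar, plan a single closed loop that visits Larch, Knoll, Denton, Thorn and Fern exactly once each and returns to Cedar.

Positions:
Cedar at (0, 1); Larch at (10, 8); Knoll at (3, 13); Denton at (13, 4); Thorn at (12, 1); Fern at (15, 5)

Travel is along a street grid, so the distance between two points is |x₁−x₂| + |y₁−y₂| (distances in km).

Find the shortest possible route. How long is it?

With 5 stops there are 5!/2 = 60 distinct round trips (a route and its reverse cost the same).
Cedar→Larch→Knoll→Denton→Thorn→Fern→Cedar: 17+12+19+4+7+19 = 78
Cedar→Larch→Knoll→Denton→Fern→Thorn→Cedar: 17+12+19+3+7+12 = 70
Cedar→Larch→Knoll→Thorn→Denton→Fern→Cedar: 17+12+21+4+3+19 = 76
Cedar→Larch→Knoll→Thorn→Fern→Denton→Cedar: 17+12+21+7+3+16 = 76
Cedar→Larch→Knoll→Fern→Denton→Thorn→Cedar: 17+12+20+3+4+12 = 68
Cedar→Larch→Knoll→Fern→Thorn→Denton→Cedar: 17+12+20+7+4+16 = 76
Cedar→Larch→Denton→Knoll→Thorn→Fern→Cedar: 17+7+19+21+7+19 = 90
Cedar→Larch→Denton→Knoll→Fern→Thorn→Cedar: 17+7+19+20+7+12 = 82
Cedar→Larch→Denton→Thorn→Knoll→Fern→Cedar: 17+7+4+21+20+19 = 88
Cedar→Larch→Denton→Thorn→Fern→Knoll→Cedar: 17+7+4+7+20+15 = 70
Cedar→Larch→Denton→Fern→Knoll→Thorn→Cedar: 17+7+3+20+21+12 = 80
Cedar→Larch→Denton→Fern→Thorn→Knoll→Cedar: 17+7+3+7+21+15 = 70
Cedar→Larch→Thorn→Knoll→Denton→Fern→Cedar: 17+9+21+19+3+19 = 88
Cedar→Larch→Thorn→Knoll→Fern→Denton→Cedar: 17+9+21+20+3+16 = 86
… (46 more)
Cedar→Knoll→Larch→Fern→Denton→Thorn→Cedar: 15+12+8+3+4+12 = 54  ← best
The minimum is 54.
One optimal route: Cedar → Knoll → Larch → Fern → Denton → Thorn → Cedar (or its reverse).

54 km — the shortest possible round trip.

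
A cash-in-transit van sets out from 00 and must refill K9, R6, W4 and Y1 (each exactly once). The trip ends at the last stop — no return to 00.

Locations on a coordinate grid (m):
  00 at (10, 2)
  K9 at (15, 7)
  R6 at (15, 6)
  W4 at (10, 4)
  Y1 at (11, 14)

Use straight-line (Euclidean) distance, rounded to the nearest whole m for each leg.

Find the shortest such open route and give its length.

16 m — the minimum one-way total.

There are 4! = 24 possible orderings.
00 → K9 → R6 → W4 → Y1: 7+1+5+10 = 23
00 → K9 → R6 → Y1 → W4: 7+1+9+10 = 27
00 → K9 → W4 → R6 → Y1: 7+6+5+9 = 27
00 → K9 → W4 → Y1 → R6: 7+6+10+9 = 32
00 → K9 → Y1 → R6 → W4: 7+8+9+5 = 29
00 → K9 → Y1 → W4 → R6: 7+8+10+5 = 30
00 → R6 → K9 → W4 → Y1: 6+1+6+10 = 23
00 → R6 → K9 → Y1 → W4: 6+1+8+10 = 25
00 → R6 → W4 → K9 → Y1: 6+5+6+8 = 25
00 → R6 → W4 → Y1 → K9: 6+5+10+8 = 29
00 → R6 → Y1 → K9 → W4: 6+9+8+6 = 29
00 → R6 → Y1 → W4 → K9: 6+9+10+6 = 31
00 → W4 → K9 → R6 → Y1: 2+6+1+9 = 18
00 → W4 → K9 → Y1 → R6: 2+6+8+9 = 25
… (10 more)
00 → W4 → R6 → K9 → Y1: 2+5+1+8 = 16  ← best
The minimum is 16.
One shortest path: 00 → W4 → R6 → K9 → Y1.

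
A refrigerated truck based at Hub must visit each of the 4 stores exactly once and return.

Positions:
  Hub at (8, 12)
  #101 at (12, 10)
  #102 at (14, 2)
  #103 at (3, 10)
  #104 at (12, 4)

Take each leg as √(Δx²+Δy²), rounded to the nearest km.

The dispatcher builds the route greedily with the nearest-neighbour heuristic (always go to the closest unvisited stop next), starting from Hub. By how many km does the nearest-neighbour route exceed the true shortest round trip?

Hub: #101=4, #103=5, #104=9, #102=12 ⇒ #101
#101: #104=6, #102=8, #103=9 ⇒ #104
#104: #102=3, #103=11 ⇒ #102
#102: #103=14 ⇒ #103
NN route Hub → #101 → #104 → #102 → #103 → Hub costs 32.
Optimal: Hub → #101 → #102 → #104 → #103 → Hub costs 31 (by enumerating all 12 distinct tours).
Excess = 32 − 31 = 1.

The nearest-neighbour route is 1 km longer than optimal.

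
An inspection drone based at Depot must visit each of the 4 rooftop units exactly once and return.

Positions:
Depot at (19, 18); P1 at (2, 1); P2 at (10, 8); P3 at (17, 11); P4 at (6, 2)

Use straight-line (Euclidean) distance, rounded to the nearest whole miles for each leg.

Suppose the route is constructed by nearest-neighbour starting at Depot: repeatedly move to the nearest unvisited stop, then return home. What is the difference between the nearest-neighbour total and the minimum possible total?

From Depot: P3=7, P2=13, P4=21, P1=24 → choose P3 (7).
From P3: P2=8, P4=14, P1=18 → choose P2 (8).
From P2: P4=7, P1=11 → choose P4 (7).
From P4: P1=4 → choose P1 (4).
NN route Depot → P3 → P2 → P4 → P1 → Depot costs 50.
Optimal: Depot → P2 → P1 → P4 → P3 → Depot costs 49 (by enumerating all 12 distinct tours).
Excess = 50 − 49 = 1.

Excess over optimum: 1 miles.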